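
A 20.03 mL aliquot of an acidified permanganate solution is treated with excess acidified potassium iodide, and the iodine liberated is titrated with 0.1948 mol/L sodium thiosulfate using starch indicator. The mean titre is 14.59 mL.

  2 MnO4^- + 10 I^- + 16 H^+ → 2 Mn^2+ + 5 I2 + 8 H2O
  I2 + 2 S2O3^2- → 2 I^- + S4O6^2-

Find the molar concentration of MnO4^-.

0.02838 mol/L

n(S2O3^2-) = 0.01459 × 0.1948 = 2.842 × 10^-3 mol
n(I2) = n(S2O3^2-)/2 = 1.421 × 10^-3 mol
From the 2:5 ratio, n(MnO4^-) in the aliquot = 2/5 × 1.421 × 10^-3 = 5.684 × 10^-4 mol
[MnO4^-] = 5.684 × 10^-4 / 0.02003 = 0.02838 mol/L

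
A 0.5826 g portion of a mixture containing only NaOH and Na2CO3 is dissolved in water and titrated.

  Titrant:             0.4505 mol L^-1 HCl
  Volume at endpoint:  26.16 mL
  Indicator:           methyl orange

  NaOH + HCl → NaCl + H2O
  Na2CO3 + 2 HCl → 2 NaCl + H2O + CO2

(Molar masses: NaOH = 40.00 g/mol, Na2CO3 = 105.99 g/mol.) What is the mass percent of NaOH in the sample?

22.16 %

n(HCl) = 0.02616 × 0.4505 = 0.01179 mol
Let x = n(NaOH), y = n(Na2CO3).
Titrant: 1x + 2y = 0.01179;  mass: 40.00x + 105.99y = 0.5826
Solving, x = 3.228 × 10^-3 mol, y = 4.278 × 10^-3 mol
mass of NaOH = 3.228 × 10^-3 × 40.00 = 0.1291 g
% NaOH = 0.1291 / 0.5826 × 100 = 22.16 %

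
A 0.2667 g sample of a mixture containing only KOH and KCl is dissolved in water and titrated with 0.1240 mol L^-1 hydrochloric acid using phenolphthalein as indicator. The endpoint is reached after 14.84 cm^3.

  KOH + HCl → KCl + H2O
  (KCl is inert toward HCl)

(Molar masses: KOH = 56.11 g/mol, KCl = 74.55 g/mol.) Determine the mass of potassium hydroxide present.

0.1033 g

n(HCl) = 0.01484 × 0.1240 = 1.840 × 10^-3 mol
Let x = n(KOH), y = n(KCl).
Titrant: 1x = 1.840 × 10^-3;  mass: 56.11x + 74.55y = 0.2667
Solving, x = 1.840 × 10^-3 mol, y = 2.192 × 10^-3 mol
mass of KOH = 1.840 × 10^-3 × 56.11 = 0.1033 g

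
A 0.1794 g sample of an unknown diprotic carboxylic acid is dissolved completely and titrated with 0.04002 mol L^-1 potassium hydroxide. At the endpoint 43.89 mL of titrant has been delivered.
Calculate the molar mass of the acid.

204.3 g/mol

n(KOH) = 0.04389 L × 0.04002 mol/L = 1.756 × 10^-3 mol
From the 1:2 ratio, n(H2A) = 1/2 × 1.756 × 10^-3 = 8.782 × 10^-4 mol
M = m / n = 0.1794 g / 8.782 × 10^-4 mol = 204.3 g/mol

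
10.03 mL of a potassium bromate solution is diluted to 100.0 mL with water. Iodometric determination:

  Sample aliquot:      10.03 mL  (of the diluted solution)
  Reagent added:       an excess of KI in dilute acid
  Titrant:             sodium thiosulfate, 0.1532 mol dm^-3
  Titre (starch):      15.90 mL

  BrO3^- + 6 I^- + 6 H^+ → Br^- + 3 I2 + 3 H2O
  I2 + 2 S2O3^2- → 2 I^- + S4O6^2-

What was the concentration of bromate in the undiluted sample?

0.4036 mol/L

n(S2O3^2-) = 0.01590 × 0.1532 = 2.436 × 10^-3 mol
n(I2) = n(S2O3^2-)/2 = 1.218 × 10^-3 mol
From the 1:3 ratio, n(BrO3^-) in the aliquot = 1/3 × 1.218 × 10^-3 = 4.060 × 10^-4 mol
[BrO3^-]_dilute = 4.060 × 10^-4 / 0.01003 = 0.04048 mol/L
[BrO3^-]_original = 0.04048 × 100.0/10.03 = 0.4036 mol/L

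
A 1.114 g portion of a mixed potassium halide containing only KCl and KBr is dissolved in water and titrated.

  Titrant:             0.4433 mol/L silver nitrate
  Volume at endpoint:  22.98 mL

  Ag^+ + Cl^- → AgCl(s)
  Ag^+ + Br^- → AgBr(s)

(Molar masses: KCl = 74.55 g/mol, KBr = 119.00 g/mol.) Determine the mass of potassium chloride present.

0.1648 g

n(AgNO3) = 0.02298 × 0.4433 = 0.01019 mol
Let x = n(KCl), y = n(KBr).
Titrant: 1x + 1y = 0.01019;  mass: 74.55x + 119.00y = 1.114
Solving, x = 2.211 × 10^-3 mol, y = 7.977 × 10^-3 mol
mass of KCl = 2.211 × 10^-3 × 74.55 = 0.1648 g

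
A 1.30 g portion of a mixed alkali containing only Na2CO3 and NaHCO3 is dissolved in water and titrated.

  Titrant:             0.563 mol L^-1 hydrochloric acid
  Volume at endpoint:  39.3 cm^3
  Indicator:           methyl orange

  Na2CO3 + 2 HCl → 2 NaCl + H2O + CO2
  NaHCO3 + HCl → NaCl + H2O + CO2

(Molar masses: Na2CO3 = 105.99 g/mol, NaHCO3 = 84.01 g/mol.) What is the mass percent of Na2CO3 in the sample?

73.4 %

n(HCl) = 0.0393 × 0.563 = 0.0221 mol
Let x = n(Na2CO3), y = n(NaHCO3).
Titrant: 2x + 1y = 0.0221;  mass: 105.99x + 84.01y = 1.30
Solving, x = 9.01 × 10^-3 mol, y = 4.11 × 10^-3 mol
mass of Na2CO3 = 9.01 × 10^-3 × 105.99 = 0.955 g
% Na2CO3 = 0.955 / 1.30 × 100 = 73.4 %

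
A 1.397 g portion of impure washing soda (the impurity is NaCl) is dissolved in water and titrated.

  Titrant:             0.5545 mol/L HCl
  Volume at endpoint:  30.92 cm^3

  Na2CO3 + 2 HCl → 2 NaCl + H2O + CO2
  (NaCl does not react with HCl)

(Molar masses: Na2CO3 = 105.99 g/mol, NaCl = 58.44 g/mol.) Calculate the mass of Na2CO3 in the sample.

n(HCl) = 0.03092 × 0.5545 = 0.01715 mol
Let x = n(Na2CO3), y = n(NaCl).
Titrant: 2x = 0.01715;  mass: 105.99x + 58.44y = 1.397
Solving, x = 8.573 × 10^-3 mol, y = 8.357 × 10^-3 mol
mass of Na2CO3 = 8.573 × 10^-3 × 105.99 = 0.9086 g

0.9086 g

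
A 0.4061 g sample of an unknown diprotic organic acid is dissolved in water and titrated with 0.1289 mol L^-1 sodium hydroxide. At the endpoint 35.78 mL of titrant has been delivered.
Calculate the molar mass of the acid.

n(NaOH) = 0.03578 L × 0.1289 mol/L = 4.612 × 10^-3 mol
From the 1:2 ratio, n(H2A) = 1/2 × 4.612 × 10^-3 = 2.306 × 10^-3 mol
M = m / n = 0.4061 g / 2.306 × 10^-3 mol = 176.1 g/mol

176.1 g/mol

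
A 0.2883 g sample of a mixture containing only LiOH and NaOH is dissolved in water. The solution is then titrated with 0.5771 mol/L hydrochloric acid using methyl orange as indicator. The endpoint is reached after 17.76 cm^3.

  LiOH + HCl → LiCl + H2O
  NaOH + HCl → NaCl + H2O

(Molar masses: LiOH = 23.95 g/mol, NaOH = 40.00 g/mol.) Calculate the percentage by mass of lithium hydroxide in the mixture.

62.98 %

n(HCl) = 0.01776 × 0.5771 = 0.01025 mol
Let x = n(LiOH), y = n(NaOH).
Titrant: 1x + 1y = 0.01025;  mass: 23.95x + 40.00y = 0.2883
Solving, x = 7.581 × 10^-3 mol, y = 2.668 × 10^-3 mol
mass of LiOH = 7.581 × 10^-3 × 23.95 = 0.1816 g
% LiOH = 0.1816 / 0.2883 × 100 = 62.98 %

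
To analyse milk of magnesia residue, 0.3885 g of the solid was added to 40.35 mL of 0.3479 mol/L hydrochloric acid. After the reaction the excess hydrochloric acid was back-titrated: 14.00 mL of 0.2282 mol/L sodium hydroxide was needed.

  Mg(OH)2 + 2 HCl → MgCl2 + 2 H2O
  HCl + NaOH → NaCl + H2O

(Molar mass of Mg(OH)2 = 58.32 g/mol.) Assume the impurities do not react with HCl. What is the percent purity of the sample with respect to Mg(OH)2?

n(HCl) added = 0.04035 × 0.3479 = 0.01404 mol
n(NaOH) used in back-titration = 0.01400 × 0.2282 = 3.195 × 10^-3 mol
n(HCl) left over = 3.195 × 10^-3 mol (1:1 ratio)
n(HCl) consumed by analyte = 0.01404 − 3.195 × 10^-3 = 0.01084 mol
From the 1:2 ratio, n(Mg(OH)2) = 1/2 × 0.01084 = 5.421 × 10^-3 mol
mass of Mg(OH)2 = 5.421 × 10^-3 × 58.32 = 0.3162 g
% Mg(OH)2 = 0.3162 / 0.3885 × 100 = 81.39 %

81.39 %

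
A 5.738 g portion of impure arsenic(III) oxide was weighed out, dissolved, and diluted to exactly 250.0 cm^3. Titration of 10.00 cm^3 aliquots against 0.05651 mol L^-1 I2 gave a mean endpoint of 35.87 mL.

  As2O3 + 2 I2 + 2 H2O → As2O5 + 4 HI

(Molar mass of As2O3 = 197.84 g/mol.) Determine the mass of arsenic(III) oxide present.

5.013 g

n(I2) per titration = 0.03587 × 0.05651 = 2.027 × 10^-3 mol
From the 1:2 ratio, n(As2O3) in each aliquot = 1/2 × 2.027 × 10^-3 = 1.014 × 10^-3 mol
n(As2O3) in the whole flask = 1.014 × 10^-3 × 250.0/10.00 = 0.02534 mol
mass of As2O3 = 0.02534 × 197.84 = 5.013 g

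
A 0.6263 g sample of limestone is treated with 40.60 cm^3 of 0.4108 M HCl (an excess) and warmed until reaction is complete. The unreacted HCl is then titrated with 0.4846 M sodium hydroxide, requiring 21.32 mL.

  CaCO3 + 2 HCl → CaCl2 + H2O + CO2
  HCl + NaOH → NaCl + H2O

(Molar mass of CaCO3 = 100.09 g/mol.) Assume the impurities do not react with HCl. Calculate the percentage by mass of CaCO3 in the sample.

n(HCl) added = 0.04060 × 0.4108 = 0.01668 mol
n(NaOH) used in back-titration = 0.02132 × 0.4846 = 0.01033 mol
n(HCl) left over = 0.01033 mol (1:1 ratio)
n(HCl) consumed by analyte = 0.01668 − 0.01033 = 6.347 × 10^-3 mol
From the 1:2 ratio, n(CaCO3) = 1/2 × 6.347 × 10^-3 = 3.173 × 10^-3 mol
mass of CaCO3 = 3.173 × 10^-3 × 100.09 = 0.3176 g
% CaCO3 = 0.3176 / 0.6263 × 100 = 50.71 %

50.71 %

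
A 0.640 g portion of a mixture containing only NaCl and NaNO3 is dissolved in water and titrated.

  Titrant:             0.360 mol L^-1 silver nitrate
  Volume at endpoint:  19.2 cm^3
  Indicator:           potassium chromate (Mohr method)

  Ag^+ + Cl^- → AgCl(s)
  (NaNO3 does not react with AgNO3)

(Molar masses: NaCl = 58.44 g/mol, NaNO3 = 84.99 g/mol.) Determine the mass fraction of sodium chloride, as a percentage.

n(AgNO3) = 0.0192 × 0.360 = 6.91 × 10^-3 mol
Let x = n(NaCl), y = n(NaNO3).
Titrant: 1x = 6.91 × 10^-3;  mass: 58.44x + 84.99y = 0.640
Solving, x = 6.91 × 10^-3 mol, y = 2.78 × 10^-3 mol
mass of NaCl = 6.91 × 10^-3 × 58.44 = 0.404 g
% NaCl = 0.404 / 0.640 × 100 = 63.1 %

63.1 %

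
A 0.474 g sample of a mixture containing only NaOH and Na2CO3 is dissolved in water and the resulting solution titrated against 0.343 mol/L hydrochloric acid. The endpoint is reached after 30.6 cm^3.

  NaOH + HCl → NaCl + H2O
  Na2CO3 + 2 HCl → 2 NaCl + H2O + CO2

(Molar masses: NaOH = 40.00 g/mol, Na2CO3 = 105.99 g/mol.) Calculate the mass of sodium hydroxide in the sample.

n(HCl) = 0.0306 × 0.343 = 0.0105 mol
Let x = n(NaOH), y = n(Na2CO3).
Titrant: 1x + 2y = 0.0105;  mass: 40.00x + 105.99y = 0.474
Solving, x = 6.33 × 10^-3 mol, y = 2.08 × 10^-3 mol
mass of NaOH = 6.33 × 10^-3 × 40.00 = 0.253 g

0.253 g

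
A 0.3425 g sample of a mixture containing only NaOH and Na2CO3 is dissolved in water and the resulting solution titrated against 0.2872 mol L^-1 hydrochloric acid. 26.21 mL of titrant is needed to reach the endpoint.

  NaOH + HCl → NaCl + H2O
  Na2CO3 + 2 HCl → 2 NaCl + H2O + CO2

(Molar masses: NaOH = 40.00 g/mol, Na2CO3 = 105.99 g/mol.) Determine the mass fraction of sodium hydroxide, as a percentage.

50.71 %

n(HCl) = 0.02621 × 0.2872 = 7.528 × 10^-3 mol
Let x = n(NaOH), y = n(Na2CO3).
Titrant: 1x + 2y = 7.528 × 10^-3;  mass: 40.00x + 105.99y = 0.3425
Solving, x = 4.342 × 10^-3 mol, y = 1.593 × 10^-3 mol
mass of NaOH = 4.342 × 10^-3 × 40.00 = 0.1737 g
% NaOH = 0.1737 / 0.3425 × 100 = 50.71 %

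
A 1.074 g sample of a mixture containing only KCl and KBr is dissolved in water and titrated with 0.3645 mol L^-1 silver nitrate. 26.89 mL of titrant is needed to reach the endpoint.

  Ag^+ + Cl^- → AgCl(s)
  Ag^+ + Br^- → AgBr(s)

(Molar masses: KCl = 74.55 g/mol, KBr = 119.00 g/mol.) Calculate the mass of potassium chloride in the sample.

0.1549 g

n(AgNO3) = 0.02689 × 0.3645 = 9.801 × 10^-3 mol
Let x = n(KCl), y = n(KBr).
Titrant: 1x + 1y = 9.801 × 10^-3;  mass: 74.55x + 119.00y = 1.074
Solving, x = 2.078 × 10^-3 mol, y = 7.723 × 10^-3 mol
mass of KCl = 2.078 × 10^-3 × 74.55 = 0.1549 g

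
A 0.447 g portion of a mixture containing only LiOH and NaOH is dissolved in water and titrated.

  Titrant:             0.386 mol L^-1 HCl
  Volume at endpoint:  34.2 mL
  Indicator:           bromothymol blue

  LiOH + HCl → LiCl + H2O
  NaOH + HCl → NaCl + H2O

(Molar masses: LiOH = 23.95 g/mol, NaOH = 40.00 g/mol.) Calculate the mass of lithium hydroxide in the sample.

n(HCl) = 0.0342 × 0.386 = 0.0132 mol
Let x = n(LiOH), y = n(NaOH).
Titrant: 1x + 1y = 0.0132;  mass: 23.95x + 40.00y = 0.447
Solving, x = 5.05 × 10^-3 mol, y = 8.15 × 10^-3 mol
mass of LiOH = 5.05 × 10^-3 × 23.95 = 0.121 g

0.121 g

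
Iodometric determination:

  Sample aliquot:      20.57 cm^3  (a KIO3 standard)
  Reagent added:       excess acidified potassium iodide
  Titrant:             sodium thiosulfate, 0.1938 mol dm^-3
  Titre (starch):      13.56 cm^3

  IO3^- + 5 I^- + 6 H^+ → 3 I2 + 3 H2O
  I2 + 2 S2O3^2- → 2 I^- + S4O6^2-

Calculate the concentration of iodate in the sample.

0.02129 mol/L

n(S2O3^2-) = 0.01356 × 0.1938 = 2.628 × 10^-3 mol
n(I2) = n(S2O3^2-)/2 = 1.314 × 10^-3 mol
From the 1:3 ratio, n(IO3^-) in the aliquot = 1/3 × 1.314 × 10^-3 = 4.380 × 10^-4 mol
[IO3^-] = 4.380 × 10^-4 / 0.02057 = 0.02129 mol/L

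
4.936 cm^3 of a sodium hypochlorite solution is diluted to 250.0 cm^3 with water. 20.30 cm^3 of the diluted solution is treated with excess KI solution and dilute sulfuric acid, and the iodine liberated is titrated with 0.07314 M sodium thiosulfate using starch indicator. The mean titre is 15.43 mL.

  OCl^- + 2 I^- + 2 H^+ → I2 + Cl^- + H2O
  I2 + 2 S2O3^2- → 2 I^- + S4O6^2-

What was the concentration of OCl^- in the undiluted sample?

1.408 M

n(S2O3^2-) = 0.01543 × 0.07314 = 1.129 × 10^-3 mol
n(I2) = n(S2O3^2-)/2 = 5.643 × 10^-4 mol
n(OCl^-) in the aliquot = 5.643 × 10^-4 mol (1:1 ratio)
[OCl^-]_dilute = 5.643 × 10^-4 / 0.02030 = 0.02780 mol/L
[OCl^-]_original = 0.02780 × 250.0/4.936 = 1.408 mol/L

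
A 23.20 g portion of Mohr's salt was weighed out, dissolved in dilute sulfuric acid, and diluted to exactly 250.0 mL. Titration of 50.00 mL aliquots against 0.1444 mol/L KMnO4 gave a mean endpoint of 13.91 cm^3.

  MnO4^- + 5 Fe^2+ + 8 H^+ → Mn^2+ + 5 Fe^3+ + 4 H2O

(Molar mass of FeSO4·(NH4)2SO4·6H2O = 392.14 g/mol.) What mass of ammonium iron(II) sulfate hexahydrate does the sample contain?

19.69 g

n(KMnO4) per titration = 0.01391 × 0.1444 = 2.009 × 10^-3 mol
From the 5:1 ratio, n(FeSO4·(NH4)2SO4·6H2O) in each aliquot = 5/1 × 2.009 × 10^-3 = 0.01004 mol
n(FeSO4·(NH4)2SO4·6H2O) in the whole flask = 0.01004 × 250.0/50.00 = 0.05022 mol
mass of FeSO4·(NH4)2SO4·6H2O = 0.05022 × 392.14 = 19.69 g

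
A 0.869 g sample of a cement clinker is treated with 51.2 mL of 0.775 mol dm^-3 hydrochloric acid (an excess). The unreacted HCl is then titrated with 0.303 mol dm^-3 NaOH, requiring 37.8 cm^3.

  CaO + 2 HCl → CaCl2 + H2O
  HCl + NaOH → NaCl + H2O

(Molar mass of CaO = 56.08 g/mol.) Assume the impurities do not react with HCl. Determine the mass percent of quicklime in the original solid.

91.1 %

n(HCl) added = 0.0512 × 0.775 = 0.0397 mol
n(NaOH) used in back-titration = 0.0378 × 0.303 = 0.0115 mol
n(HCl) left over = 0.0115 mol (1:1 ratio)
n(HCl) consumed by analyte = 0.0397 − 0.0115 = 0.0282 mol
From the 1:2 ratio, n(CaO) = 1/2 × 0.0282 = 0.0141 mol
mass of CaO = 0.0141 × 56.08 = 0.791 g
% CaO = 0.791 / 0.869 × 100 = 91.1 %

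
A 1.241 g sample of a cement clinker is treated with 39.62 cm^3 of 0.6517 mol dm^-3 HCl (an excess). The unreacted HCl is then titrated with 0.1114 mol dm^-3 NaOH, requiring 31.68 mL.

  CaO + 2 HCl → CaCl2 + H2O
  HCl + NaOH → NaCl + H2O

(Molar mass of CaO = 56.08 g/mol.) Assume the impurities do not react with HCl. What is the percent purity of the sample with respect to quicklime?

50.37 %

n(HCl) added = 0.03962 × 0.6517 = 0.02582 mol
n(NaOH) used in back-titration = 0.03168 × 0.1114 = 3.529 × 10^-3 mol
n(HCl) left over = 3.529 × 10^-3 mol (1:1 ratio)
n(HCl) consumed by analyte = 0.02582 − 3.529 × 10^-3 = 0.02229 mol
From the 1:2 ratio, n(CaO) = 1/2 × 0.02229 = 0.01115 mol
mass of CaO = 0.01115 × 56.08 = 0.6250 g
% CaO = 0.6250 / 1.241 × 100 = 50.37 %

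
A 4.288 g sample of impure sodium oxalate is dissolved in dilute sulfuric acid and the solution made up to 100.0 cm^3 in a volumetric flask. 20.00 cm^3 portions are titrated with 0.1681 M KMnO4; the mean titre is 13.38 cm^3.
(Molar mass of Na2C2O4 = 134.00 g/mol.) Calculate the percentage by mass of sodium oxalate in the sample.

2 MnO4^- + 5 C2O4^2- + 16 H^+ → 2 Mn^2+ + 10 CO2 + 8 H2O
n(KMnO4) per titration = 0.01338 × 0.1681 = 2.249 × 10^-3 mol
From the 5:2 ratio, n(Na2C2O4) in each aliquot = 5/2 × 2.249 × 10^-3 = 5.623 × 10^-3 mol
n(Na2C2O4) in the whole flask = 5.623 × 10^-3 × 100.0/20.00 = 0.02811 mol
mass of Na2C2O4 = 0.02811 × 134.00 = 3.767 g
% Na2C2O4 = 3.767 / 4.288 × 100 = 87.86 %

87.86 %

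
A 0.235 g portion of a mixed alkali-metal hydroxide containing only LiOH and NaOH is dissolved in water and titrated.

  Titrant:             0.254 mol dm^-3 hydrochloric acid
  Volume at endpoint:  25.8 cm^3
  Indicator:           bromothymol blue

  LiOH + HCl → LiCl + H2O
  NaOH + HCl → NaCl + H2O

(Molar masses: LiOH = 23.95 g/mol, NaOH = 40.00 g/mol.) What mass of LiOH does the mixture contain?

0.0405 g

n(HCl) = 0.0258 × 0.254 = 6.55 × 10^-3 mol
Let x = n(LiOH), y = n(NaOH).
Titrant: 1x + 1y = 6.55 × 10^-3;  mass: 23.95x + 40.00y = 0.235
Solving, x = 1.69 × 10^-3 mol, y = 4.86 × 10^-3 mol
mass of LiOH = 1.69 × 10^-3 × 23.95 = 0.0405 g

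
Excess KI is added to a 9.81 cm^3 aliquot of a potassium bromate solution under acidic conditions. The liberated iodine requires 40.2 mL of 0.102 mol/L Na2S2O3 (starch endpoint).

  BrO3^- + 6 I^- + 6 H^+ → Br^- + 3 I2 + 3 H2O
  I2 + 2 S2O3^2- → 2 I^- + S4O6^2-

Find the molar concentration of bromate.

n(S2O3^2-) = 0.0402 × 0.102 = 4.10 × 10^-3 mol
n(I2) = n(S2O3^2-)/2 = 2.05 × 10^-3 mol
From the 1:3 ratio, n(BrO3^-) in the aliquot = 1/3 × 2.05 × 10^-3 = 6.83 × 10^-4 mol
[BrO3^-] = 6.83 × 10^-4 / 0.00981 = 0.0697 mol/L

0.0697 mol/L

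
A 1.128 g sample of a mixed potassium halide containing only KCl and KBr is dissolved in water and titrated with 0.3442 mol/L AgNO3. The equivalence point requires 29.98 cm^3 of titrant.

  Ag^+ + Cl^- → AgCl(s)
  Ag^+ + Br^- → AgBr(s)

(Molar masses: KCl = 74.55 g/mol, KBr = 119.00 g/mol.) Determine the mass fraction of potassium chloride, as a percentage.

14.86 %

n(AgNO3) = 0.02998 × 0.3442 = 0.01032 mol
Let x = n(KCl), y = n(KBr).
Titrant: 1x + 1y = 0.01032;  mass: 74.55x + 119.00y = 1.128
Solving, x = 2.249 × 10^-3 mol, y = 8.070 × 10^-3 mol
mass of KCl = 2.249 × 10^-3 × 74.55 = 0.1677 g
% KCl = 0.1677 / 1.128 × 100 = 14.86 %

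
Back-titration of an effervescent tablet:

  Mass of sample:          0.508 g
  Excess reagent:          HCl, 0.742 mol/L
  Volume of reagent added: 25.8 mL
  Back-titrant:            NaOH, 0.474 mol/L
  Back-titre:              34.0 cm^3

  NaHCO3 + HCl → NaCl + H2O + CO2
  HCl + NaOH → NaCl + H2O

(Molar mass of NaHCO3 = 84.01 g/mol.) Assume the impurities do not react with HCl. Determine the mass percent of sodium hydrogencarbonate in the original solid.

n(HCl) added = 0.0258 × 0.742 = 0.0191 mol
n(NaOH) used in back-titration = 0.0340 × 0.474 = 0.0161 mol
n(HCl) left over = 0.0161 mol (1:1 ratio)
n(HCl) consumed by analyte = 0.0191 − 0.0161 = 3.03 × 10^-3 mol
n(NaHCO3) = 3.03 × 10^-3 mol (1:1 ratio)
mass of NaHCO3 = 3.03 × 10^-3 × 84.01 = 0.254 g
% NaHCO3 = 0.254 / 0.508 × 100 = 50.1 %

50.1 %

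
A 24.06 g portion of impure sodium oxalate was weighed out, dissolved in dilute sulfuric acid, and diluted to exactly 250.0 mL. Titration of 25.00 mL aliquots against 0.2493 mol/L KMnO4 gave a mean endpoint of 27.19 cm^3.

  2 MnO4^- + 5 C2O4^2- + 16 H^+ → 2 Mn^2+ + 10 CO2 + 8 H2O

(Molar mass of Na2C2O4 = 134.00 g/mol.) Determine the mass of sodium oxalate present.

n(KMnO4) per titration = 0.02719 × 0.2493 = 6.778 × 10^-3 mol
From the 5:2 ratio, n(Na2C2O4) in each aliquot = 5/2 × 6.778 × 10^-3 = 0.01695 mol
n(Na2C2O4) in the whole flask = 0.01695 × 250.0/25.00 = 0.1695 mol
mass of Na2C2O4 = 0.1695 × 134.00 = 22.71 g

22.71 g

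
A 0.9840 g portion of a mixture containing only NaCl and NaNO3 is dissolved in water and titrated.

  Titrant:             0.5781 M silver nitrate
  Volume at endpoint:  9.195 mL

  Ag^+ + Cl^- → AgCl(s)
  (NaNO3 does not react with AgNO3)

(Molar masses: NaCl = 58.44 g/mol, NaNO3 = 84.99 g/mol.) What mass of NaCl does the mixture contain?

0.3106 g

n(AgNO3) = 0.009195 × 0.5781 = 5.316 × 10^-3 mol
Let x = n(NaCl), y = n(NaNO3).
Titrant: 1x = 5.316 × 10^-3;  mass: 58.44x + 84.99y = 0.9840
Solving, x = 5.316 × 10^-3 mol, y = 7.923 × 10^-3 mol
mass of NaCl = 5.316 × 10^-3 × 58.44 = 0.3106 g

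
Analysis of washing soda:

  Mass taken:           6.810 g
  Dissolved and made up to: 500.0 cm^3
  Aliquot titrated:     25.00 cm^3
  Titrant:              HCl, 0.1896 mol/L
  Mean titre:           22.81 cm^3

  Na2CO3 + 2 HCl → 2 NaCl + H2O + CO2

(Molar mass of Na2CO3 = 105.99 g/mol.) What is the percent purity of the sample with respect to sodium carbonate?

n(HCl) per titration = 0.02281 × 0.1896 = 4.325 × 10^-3 mol
From the 1:2 ratio, n(Na2CO3) in each aliquot = 1/2 × 4.325 × 10^-3 = 2.162 × 10^-3 mol
n(Na2CO3) in the whole flask = 2.162 × 10^-3 × 500.0/25.00 = 0.04325 mol
mass of Na2CO3 = 0.04325 × 105.99 = 4.584 g
% Na2CO3 = 4.584 / 6.810 × 100 = 67.31 %

67.31 %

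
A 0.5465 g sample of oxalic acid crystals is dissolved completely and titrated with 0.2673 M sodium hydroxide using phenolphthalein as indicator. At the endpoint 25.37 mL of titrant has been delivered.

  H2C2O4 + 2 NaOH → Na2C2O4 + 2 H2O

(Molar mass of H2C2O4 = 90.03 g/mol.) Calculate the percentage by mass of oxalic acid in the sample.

55.86 %

n(NaOH) = 0.02537 L × 0.2673 mol/L = 6.781 × 10^-3 mol
From the 1:2 ratio, n(H2C2O4) = 1/2 × 6.781 × 10^-3 = 3.391 × 10^-3 mol
mass of H2C2O4 = 3.391 × 10^-3 × 90.03 g/mol = 0.3053 g
% H2C2O4 = 0.3053 / 0.5465 × 100 = 55.86 %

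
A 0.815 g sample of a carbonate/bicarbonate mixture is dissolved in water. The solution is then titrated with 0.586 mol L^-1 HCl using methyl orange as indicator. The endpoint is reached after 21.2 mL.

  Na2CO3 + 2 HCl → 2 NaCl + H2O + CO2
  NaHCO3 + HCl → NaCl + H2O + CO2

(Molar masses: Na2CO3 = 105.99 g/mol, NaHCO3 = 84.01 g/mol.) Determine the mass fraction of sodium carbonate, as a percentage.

47.9 %

n(HCl) = 0.0212 × 0.586 = 0.0124 mol
Let x = n(Na2CO3), y = n(NaHCO3).
Titrant: 2x + 1y = 0.0124;  mass: 105.99x + 84.01y = 0.815
Solving, x = 3.69 × 10^-3 mol, y = 5.05 × 10^-3 mol
mass of Na2CO3 = 3.69 × 10^-3 × 105.99 = 0.391 g
% Na2CO3 = 0.391 / 0.815 × 100 = 47.9 %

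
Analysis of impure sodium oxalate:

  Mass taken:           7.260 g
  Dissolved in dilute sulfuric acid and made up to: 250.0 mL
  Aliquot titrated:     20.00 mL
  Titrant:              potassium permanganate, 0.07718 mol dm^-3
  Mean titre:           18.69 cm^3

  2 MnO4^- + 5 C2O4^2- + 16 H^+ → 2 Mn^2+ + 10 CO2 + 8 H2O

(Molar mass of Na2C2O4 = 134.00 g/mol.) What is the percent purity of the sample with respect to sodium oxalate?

n(KMnO4) per titration = 0.01869 × 0.07718 = 1.442 × 10^-3 mol
From the 5:2 ratio, n(Na2C2O4) in each aliquot = 5/2 × 1.442 × 10^-3 = 3.606 × 10^-3 mol
n(Na2C2O4) in the whole flask = 3.606 × 10^-3 × 250.0/20.00 = 0.04508 mol
mass of Na2C2O4 = 0.04508 × 134.00 = 6.040 g
% Na2C2O4 = 6.040 / 7.260 × 100 = 83.20 %

83.20 %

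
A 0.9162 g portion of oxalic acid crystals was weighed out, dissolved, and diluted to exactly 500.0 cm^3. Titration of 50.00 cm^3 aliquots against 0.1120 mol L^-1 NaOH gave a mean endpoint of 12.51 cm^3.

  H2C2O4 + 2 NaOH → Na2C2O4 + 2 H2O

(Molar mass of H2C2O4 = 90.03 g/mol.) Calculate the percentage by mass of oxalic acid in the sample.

n(NaOH) per titration = 0.01251 × 0.1120 = 1.401 × 10^-3 mol
From the 1:2 ratio, n(H2C2O4) in each aliquot = 1/2 × 1.401 × 10^-3 = 7.006 × 10^-4 mol
n(H2C2O4) in the whole flask = 7.006 × 10^-4 × 500.0/50.00 = 7.006 × 10^-3 mol
mass of H2C2O4 = 7.006 × 10^-3 × 90.03 = 0.6307 g
% H2C2O4 = 0.6307 / 0.9162 × 100 = 68.84 %

68.84 %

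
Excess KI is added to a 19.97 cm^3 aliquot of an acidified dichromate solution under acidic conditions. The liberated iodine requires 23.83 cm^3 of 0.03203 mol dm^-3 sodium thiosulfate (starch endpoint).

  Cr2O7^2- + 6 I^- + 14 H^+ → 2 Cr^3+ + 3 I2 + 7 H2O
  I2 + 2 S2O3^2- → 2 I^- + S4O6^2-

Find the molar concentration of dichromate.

n(S2O3^2-) = 0.02383 × 0.03203 = 7.633 × 10^-4 mol
n(I2) = n(S2O3^2-)/2 = 3.816 × 10^-4 mol
From the 1:3 ratio, n(Cr2O7^2-) in the aliquot = 1/3 × 3.816 × 10^-4 = 1.272 × 10^-4 mol
[Cr2O7^2-] = 1.272 × 10^-4 / 0.01997 = 0.006370 mol/L

0.006370 mol/L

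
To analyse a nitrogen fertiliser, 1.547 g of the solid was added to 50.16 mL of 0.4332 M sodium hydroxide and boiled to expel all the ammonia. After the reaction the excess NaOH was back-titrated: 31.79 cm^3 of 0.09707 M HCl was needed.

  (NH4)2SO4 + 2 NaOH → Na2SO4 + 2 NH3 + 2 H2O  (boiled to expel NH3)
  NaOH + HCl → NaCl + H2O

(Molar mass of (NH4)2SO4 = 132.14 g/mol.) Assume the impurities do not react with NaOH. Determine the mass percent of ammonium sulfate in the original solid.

n(NaOH) added = 0.05016 × 0.4332 = 0.02173 mol
n(HCl) used in back-titration = 0.03179 × 0.09707 = 3.086 × 10^-3 mol
n(NaOH) left over = 3.086 × 10^-3 mol (1:1 ratio)
n(NaOH) consumed by analyte = 0.02173 − 3.086 × 10^-3 = 0.01864 mol
From the 1:2 ratio, n((NH4)2SO4) = 1/2 × 0.01864 = 9.322 × 10^-3 mol
mass of (NH4)2SO4 = 9.322 × 10^-3 × 132.14 = 1.232 g
% (NH4)2SO4 = 1.232 / 1.547 × 100 = 79.62 %

79.62 %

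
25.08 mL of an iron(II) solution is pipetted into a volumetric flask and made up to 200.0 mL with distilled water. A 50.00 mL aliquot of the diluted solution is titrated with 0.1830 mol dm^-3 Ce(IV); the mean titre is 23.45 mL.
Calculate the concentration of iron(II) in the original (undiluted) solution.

Ce^4+ + Fe^2+ → Ce^3+ + Fe^3+
n(Ce4+) = 0.02345 × 0.1830 = 4.291 × 10^-3 mol
n(Fe2+) in the aliquot = 4.291 × 10^-3 mol (1:1 ratio)
[Fe2+]_dilute = 4.291 × 10^-3 / 0.05000 = 0.08583 mol/L
Dilution factor = 200.0 / 25.08 = 7.974
[Fe2+]_stock = 0.08583 × 7.974 = 0.6844 mol/L

0.6844 mol/L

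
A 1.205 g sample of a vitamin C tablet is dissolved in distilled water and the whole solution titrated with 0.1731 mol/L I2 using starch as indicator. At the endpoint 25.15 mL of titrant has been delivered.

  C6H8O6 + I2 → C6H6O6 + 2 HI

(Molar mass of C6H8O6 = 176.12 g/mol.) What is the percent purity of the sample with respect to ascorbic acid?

n(I2) = 0.02515 L × 0.1731 mol/L = 4.353 × 10^-3 mol
n(C6H8O6) = 4.353 × 10^-3 mol (1:1 ratio)
mass of C6H8O6 = 4.353 × 10^-3 × 176.12 g/mol = 0.7667 g
% C6H8O6 = 0.7667 / 1.205 × 100 = 63.63 %

63.63 %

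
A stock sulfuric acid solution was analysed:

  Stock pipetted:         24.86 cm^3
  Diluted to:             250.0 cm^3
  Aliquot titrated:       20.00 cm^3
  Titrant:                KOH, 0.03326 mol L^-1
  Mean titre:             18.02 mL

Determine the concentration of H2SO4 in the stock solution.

0.1507 mol/L

H2SO4 + 2 KOH → K2SO4 + 2 H2O
n(KOH) = 0.01802 × 0.03326 = 5.993 × 10^-4 mol
From the 1:2 ratio, n(H2SO4) in the aliquot = 1/2 × 5.993 × 10^-4 = 2.997 × 10^-4 mol
[H2SO4]_dilute = 2.997 × 10^-4 / 0.02000 = 0.01498 mol/L
Dilution factor = 250.0 / 24.86 = 10.06
[H2SO4]_stock = 0.01498 × 10.06 = 0.1507 mol/L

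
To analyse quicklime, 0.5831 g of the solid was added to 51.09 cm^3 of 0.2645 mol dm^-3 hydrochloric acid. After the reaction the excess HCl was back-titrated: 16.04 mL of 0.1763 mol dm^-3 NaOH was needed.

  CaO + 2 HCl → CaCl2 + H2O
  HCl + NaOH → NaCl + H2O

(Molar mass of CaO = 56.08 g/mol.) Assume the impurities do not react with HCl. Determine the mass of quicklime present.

n(HCl) added = 0.05109 × 0.2645 = 0.01351 mol
n(NaOH) used in back-titration = 0.01604 × 0.1763 = 2.828 × 10^-3 mol
n(HCl) left over = 2.828 × 10^-3 mol (1:1 ratio)
n(HCl) consumed by analyte = 0.01351 − 2.828 × 10^-3 = 0.01069 mol
From the 1:2 ratio, n(CaO) = 1/2 × 0.01069 = 5.343 × 10^-3 mol
mass of CaO = 5.343 × 10^-3 × 56.08 = 0.2996 g

0.2996 g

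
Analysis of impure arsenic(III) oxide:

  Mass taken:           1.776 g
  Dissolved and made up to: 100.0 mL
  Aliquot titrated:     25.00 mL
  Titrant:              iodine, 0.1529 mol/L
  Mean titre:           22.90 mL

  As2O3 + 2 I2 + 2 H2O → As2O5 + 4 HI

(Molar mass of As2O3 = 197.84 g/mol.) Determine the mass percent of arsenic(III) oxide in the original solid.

78.01 %

n(I2) per titration = 0.02290 × 0.1529 = 3.501 × 10^-3 mol
From the 1:2 ratio, n(As2O3) in each aliquot = 1/2 × 3.501 × 10^-3 = 1.751 × 10^-3 mol
n(As2O3) in the whole flask = 1.751 × 10^-3 × 100.0/25.00 = 7.003 × 10^-3 mol
mass of As2O3 = 7.003 × 10^-3 × 197.84 = 1.385 g
% As2O3 = 1.385 / 1.776 × 100 = 78.01 %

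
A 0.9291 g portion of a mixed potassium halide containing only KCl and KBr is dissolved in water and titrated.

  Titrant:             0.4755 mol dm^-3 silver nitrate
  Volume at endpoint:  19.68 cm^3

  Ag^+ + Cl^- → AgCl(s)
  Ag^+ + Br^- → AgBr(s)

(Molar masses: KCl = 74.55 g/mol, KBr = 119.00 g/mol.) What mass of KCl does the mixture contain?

0.3094 g

n(AgNO3) = 0.01968 × 0.4755 = 9.358 × 10^-3 mol
Let x = n(KCl), y = n(KBr).
Titrant: 1x + 1y = 9.358 × 10^-3;  mass: 74.55x + 119.00y = 0.9291
Solving, x = 4.150 × 10^-3 mol, y = 5.207 × 10^-3 mol
mass of KCl = 4.150 × 10^-3 × 74.55 = 0.3094 g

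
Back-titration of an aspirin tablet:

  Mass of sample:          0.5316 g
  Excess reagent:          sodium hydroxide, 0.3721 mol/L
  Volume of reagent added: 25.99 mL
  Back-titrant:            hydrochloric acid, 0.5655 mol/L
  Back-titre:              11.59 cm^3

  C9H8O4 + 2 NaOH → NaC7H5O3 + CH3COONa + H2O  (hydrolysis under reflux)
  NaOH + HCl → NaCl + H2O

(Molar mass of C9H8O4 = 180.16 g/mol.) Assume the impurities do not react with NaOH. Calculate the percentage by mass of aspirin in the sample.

n(NaOH) added = 0.02599 × 0.3721 = 9.671 × 10^-3 mol
n(HCl) used in back-titration = 0.01159 × 0.5655 = 6.554 × 10^-3 mol
n(NaOH) left over = 6.554 × 10^-3 mol (1:1 ratio)
n(NaOH) consumed by analyte = 9.671 × 10^-3 − 6.554 × 10^-3 = 3.117 × 10^-3 mol
From the 1:2 ratio, n(C9H8O4) = 1/2 × 3.117 × 10^-3 = 1.558 × 10^-3 mol
mass of C9H8O4 = 1.558 × 10^-3 × 180.16 = 0.2808 g
% C9H8O4 = 0.2808 / 0.5316 × 100 = 52.81 %

52.81 %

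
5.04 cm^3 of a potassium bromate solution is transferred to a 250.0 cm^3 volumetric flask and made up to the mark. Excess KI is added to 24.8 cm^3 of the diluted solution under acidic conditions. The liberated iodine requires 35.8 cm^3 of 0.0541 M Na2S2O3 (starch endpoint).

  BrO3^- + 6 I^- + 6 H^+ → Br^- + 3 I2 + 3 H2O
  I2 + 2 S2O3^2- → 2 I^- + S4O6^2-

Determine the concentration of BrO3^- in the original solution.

n(S2O3^2-) = 0.0358 × 0.0541 = 1.94 × 10^-3 mol
n(I2) = n(S2O3^2-)/2 = 9.68 × 10^-4 mol
From the 1:3 ratio, n(BrO3^-) in the aliquot = 1/3 × 9.68 × 10^-4 = 3.23 × 10^-4 mol
[BrO3^-]_dilute = 3.23 × 10^-4 / 0.0248 = 0.0130 mol/L
[BrO3^-]_original = 0.0130 × 250.0/5.04 = 0.646 mol/L

0.646 M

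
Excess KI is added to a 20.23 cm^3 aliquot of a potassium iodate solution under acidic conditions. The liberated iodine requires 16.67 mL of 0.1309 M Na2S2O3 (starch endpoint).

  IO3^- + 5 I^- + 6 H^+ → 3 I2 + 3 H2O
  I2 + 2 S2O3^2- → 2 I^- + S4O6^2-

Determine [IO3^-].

n(S2O3^2-) = 0.01667 × 0.1309 = 2.182 × 10^-3 mol
n(I2) = n(S2O3^2-)/2 = 1.091 × 10^-3 mol
From the 1:3 ratio, n(IO3^-) in the aliquot = 1/3 × 1.091 × 10^-3 = 3.637 × 10^-4 mol
[IO3^-] = 3.637 × 10^-4 / 0.02023 = 0.01798 mol/L

0.01798 M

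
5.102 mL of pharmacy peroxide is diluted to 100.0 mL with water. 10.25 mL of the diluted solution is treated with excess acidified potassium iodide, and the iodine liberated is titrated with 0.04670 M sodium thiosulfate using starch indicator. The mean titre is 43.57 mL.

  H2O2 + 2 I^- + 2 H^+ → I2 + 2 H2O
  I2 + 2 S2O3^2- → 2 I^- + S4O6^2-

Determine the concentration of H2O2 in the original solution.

n(S2O3^2-) = 0.04357 × 0.04670 = 2.035 × 10^-3 mol
n(I2) = n(S2O3^2-)/2 = 1.017 × 10^-3 mol
n(H2O2) in the aliquot = 1.017 × 10^-3 mol (1:1 ratio)
[H2O2]_dilute = 1.017 × 10^-3 / 0.01025 = 0.09925 mol/L
[H2O2]_original = 0.09925 × 100.0/5.102 = 1.945 mol/L

1.945 M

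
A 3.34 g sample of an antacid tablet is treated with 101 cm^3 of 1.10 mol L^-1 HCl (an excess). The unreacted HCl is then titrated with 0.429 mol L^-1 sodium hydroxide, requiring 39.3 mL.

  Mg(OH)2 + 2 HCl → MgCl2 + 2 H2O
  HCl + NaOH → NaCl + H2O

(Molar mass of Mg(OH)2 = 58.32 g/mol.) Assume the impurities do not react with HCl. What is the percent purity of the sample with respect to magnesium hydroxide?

82.3 %

n(HCl) added = 0.101 × 1.10 = 0.111 mol
n(NaOH) used in back-titration = 0.0393 × 0.429 = 0.0169 mol
n(HCl) left over = 0.0169 mol (1:1 ratio)
n(HCl) consumed by analyte = 0.111 − 0.0169 = 0.0942 mol
From the 1:2 ratio, n(Mg(OH)2) = 1/2 × 0.0942 = 0.0471 mol
mass of Mg(OH)2 = 0.0471 × 58.32 = 2.75 g
% Mg(OH)2 = 2.75 / 3.34 × 100 = 82.3 %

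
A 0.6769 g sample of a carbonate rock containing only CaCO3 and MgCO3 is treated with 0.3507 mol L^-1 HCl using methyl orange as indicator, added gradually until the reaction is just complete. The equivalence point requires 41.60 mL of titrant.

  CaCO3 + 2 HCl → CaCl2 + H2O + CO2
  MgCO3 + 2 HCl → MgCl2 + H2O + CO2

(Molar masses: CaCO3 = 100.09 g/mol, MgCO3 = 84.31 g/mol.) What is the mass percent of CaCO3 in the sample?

n(HCl) = 0.04160 × 0.3507 = 0.01459 mol
Let x = n(CaCO3), y = n(MgCO3).
Titrant: 2x + 2y = 0.01459;  mass: 100.09x + 84.31y = 0.6769
Solving, x = 3.922 × 10^-3 mol, y = 3.372 × 10^-3 mol
mass of CaCO3 = 3.922 × 10^-3 × 100.09 = 0.3926 g
% CaCO3 = 0.3926 / 0.6769 × 100 = 58.00 %

58.00 %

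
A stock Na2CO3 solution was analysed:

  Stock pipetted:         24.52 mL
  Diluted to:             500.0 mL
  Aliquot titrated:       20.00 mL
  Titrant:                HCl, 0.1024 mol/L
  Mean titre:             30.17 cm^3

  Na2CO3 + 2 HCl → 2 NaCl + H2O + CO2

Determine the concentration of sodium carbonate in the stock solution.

n(HCl) = 0.03017 × 0.1024 = 3.089 × 10^-3 mol
From the 1:2 ratio, n(Na2CO3) in the aliquot = 1/2 × 3.089 × 10^-3 = 1.545 × 10^-3 mol
[Na2CO3]_dilute = 1.545 × 10^-3 / 0.02000 = 0.07724 mol/L
Dilution factor = 500.0 / 24.52 = 20.39
[Na2CO3]_stock = 0.07724 × 20.39 = 1.575 mol/L

1.575 mol/L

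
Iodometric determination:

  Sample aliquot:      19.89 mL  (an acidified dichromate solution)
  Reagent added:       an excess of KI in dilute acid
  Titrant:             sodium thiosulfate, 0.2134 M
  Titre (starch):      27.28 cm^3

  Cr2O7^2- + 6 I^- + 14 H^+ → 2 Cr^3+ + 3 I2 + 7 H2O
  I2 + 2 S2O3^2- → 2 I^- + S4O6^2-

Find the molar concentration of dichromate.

0.04878 M

n(S2O3^2-) = 0.02728 × 0.2134 = 5.822 × 10^-3 mol
n(I2) = n(S2O3^2-)/2 = 2.911 × 10^-3 mol
From the 1:3 ratio, n(Cr2O7^2-) in the aliquot = 1/3 × 2.911 × 10^-3 = 9.703 × 10^-4 mol
[Cr2O7^2-] = 9.703 × 10^-4 / 0.01989 = 0.04878 mol/L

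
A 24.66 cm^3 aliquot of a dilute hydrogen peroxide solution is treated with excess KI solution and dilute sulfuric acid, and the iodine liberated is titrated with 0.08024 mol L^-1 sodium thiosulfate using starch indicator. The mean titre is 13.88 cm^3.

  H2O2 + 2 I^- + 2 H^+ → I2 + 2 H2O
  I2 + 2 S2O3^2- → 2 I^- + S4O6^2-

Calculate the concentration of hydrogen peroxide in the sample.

n(S2O3^2-) = 0.01388 × 0.08024 = 1.114 × 10^-3 mol
n(I2) = n(S2O3^2-)/2 = 5.569 × 10^-4 mol
n(H2O2) in the aliquot = 5.569 × 10^-4 mol (1:1 ratio)
[H2O2] = 5.569 × 10^-4 / 0.02466 = 0.02258 mol/L

0.02258 mol/L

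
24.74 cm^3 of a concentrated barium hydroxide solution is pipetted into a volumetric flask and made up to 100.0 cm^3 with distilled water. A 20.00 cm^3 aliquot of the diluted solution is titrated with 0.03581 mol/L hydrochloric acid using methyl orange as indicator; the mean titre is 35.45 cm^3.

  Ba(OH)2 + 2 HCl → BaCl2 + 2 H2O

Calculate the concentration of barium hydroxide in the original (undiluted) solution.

n(HCl) = 0.03545 × 0.03581 = 1.269 × 10^-3 mol
From the 1:2 ratio, n(Ba(OH)2) in the aliquot = 1/2 × 1.269 × 10^-3 = 6.347 × 10^-4 mol
[Ba(OH)2]_dilute = 6.347 × 10^-4 / 0.02000 = 0.03174 mol/L
Dilution factor = 100.0 / 24.74 = 4.042
[Ba(OH)2]_stock = 0.03174 × 4.042 = 0.1283 mol/L

0.1283 mol/L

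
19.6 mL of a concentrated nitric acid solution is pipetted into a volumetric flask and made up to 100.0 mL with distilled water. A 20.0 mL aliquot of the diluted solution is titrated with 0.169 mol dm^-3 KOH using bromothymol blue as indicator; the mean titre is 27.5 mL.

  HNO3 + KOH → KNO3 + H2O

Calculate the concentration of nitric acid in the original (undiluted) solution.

1.19 mol/L

n(KOH) = 0.0275 × 0.169 = 4.65 × 10^-3 mol
n(HNO3) in the aliquot = 4.65 × 10^-3 mol (1:1 ratio)
[HNO3]_dilute = 4.65 × 10^-3 / 0.0200 = 0.232 mol/L
Dilution factor = 100.0 / 19.6 = 5.102
[HNO3]_stock = 0.232 × 5.102 = 1.19 mol/L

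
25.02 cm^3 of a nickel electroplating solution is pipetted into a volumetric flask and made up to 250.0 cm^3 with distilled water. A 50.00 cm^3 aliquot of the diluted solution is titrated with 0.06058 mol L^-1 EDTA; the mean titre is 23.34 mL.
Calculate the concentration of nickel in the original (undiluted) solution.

0.2826 mol/L

Ni^2+ + EDTA^4- → [Ni(EDTA)]^2-
n(EDTA) = 0.02334 × 0.06058 = 1.414 × 10^-3 mol
n(Ni2+) in the aliquot = 1.414 × 10^-3 mol (1:1 ratio)
[Ni2+]_dilute = 1.414 × 10^-3 / 0.05000 = 0.02828 mol/L
Dilution factor = 250.0 / 25.02 = 9.992
[Ni2+]_stock = 0.02828 × 9.992 = 0.2826 mol/L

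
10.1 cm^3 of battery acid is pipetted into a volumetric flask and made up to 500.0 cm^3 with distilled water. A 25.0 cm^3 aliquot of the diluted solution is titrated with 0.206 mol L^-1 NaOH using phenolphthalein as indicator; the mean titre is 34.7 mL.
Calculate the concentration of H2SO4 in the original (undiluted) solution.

H2SO4 + 2 NaOH → Na2SO4 + 2 H2O
n(NaOH) = 0.0347 × 0.206 = 7.15 × 10^-3 mol
From the 1:2 ratio, n(H2SO4) in the aliquot = 1/2 × 7.15 × 10^-3 = 3.57 × 10^-3 mol
[H2SO4]_dilute = 3.57 × 10^-3 / 0.0250 = 0.143 mol/L
Dilution factor = 500.0 / 10.1 = 49.50
[H2SO4]_stock = 0.143 × 49.50 = 7.08 mol/L

7.08 mol/L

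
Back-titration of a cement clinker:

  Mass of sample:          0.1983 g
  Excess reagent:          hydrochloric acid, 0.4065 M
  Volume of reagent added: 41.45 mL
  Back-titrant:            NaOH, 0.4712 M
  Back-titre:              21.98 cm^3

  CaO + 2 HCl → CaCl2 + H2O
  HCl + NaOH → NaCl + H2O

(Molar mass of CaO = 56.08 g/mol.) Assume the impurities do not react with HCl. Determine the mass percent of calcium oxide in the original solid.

n(HCl) added = 0.04145 × 0.4065 = 0.01685 mol
n(NaOH) used in back-titration = 0.02198 × 0.4712 = 0.01036 mol
n(HCl) left over = 0.01036 mol (1:1 ratio)
n(HCl) consumed by analyte = 0.01685 − 0.01036 = 6.492 × 10^-3 mol
From the 1:2 ratio, n(CaO) = 1/2 × 6.492 × 10^-3 = 3.246 × 10^-3 mol
mass of CaO = 3.246 × 10^-3 × 56.08 = 0.1820 g
% CaO = 0.1820 / 0.1983 × 100 = 91.80 %

91.80 %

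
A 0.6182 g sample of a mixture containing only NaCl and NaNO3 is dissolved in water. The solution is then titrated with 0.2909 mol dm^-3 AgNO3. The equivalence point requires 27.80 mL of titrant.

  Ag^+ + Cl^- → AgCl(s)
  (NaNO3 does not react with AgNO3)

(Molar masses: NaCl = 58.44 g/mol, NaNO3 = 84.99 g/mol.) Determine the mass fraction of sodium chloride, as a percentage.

76.45 %

n(AgNO3) = 0.02780 × 0.2909 = 8.087 × 10^-3 mol
Let x = n(NaCl), y = n(NaNO3).
Titrant: 1x = 8.087 × 10^-3;  mass: 58.44x + 84.99y = 0.6182
Solving, x = 8.087 × 10^-3 mol, y = 1.713 × 10^-3 mol
mass of NaCl = 8.087 × 10^-3 × 58.44 = 0.4726 g
% NaCl = 0.4726 / 0.6182 × 100 = 76.45 %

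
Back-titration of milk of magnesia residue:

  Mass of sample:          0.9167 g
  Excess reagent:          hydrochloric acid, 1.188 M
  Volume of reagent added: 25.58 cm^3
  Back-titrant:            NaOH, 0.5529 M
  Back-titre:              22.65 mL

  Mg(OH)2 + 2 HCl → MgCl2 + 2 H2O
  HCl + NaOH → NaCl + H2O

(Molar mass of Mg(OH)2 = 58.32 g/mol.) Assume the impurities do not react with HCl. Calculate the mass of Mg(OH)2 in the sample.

n(HCl) added = 0.02558 × 1.188 = 0.03039 mol
n(NaOH) used in back-titration = 0.02265 × 0.5529 = 0.01252 mol
n(HCl) left over = 0.01252 mol (1:1 ratio)
n(HCl) consumed by analyte = 0.03039 − 0.01252 = 0.01787 mol
From the 1:2 ratio, n(Mg(OH)2) = 1/2 × 0.01787 = 8.933 × 10^-3 mol
mass of Mg(OH)2 = 8.933 × 10^-3 × 58.32 = 0.5210 g

0.5210 g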